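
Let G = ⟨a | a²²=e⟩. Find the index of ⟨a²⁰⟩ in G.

First find ord(a²⁰) by computing successive powers:
  (a²⁰)¹ = a²⁰, (a²⁰)² = a¹⁸, (a²⁰)³ = a¹⁶, (a²⁰)⁴ = a¹⁴, (a²⁰)⁵ = a¹², (a²⁰)⁶ = a¹⁰, (a²⁰)⁷ = a⁸, (a²⁰)⁸ = a⁶, (a²⁰)⁹ = a⁴, (a²⁰)¹⁰ = a², (a²⁰)¹¹ = e.
So |⟨a²⁰⟩| = ord(a²⁰) = 11. With |G| = 22, by Lagrange [G : ⟨a²⁰⟩] = 22/11 = 2.

Answer: 2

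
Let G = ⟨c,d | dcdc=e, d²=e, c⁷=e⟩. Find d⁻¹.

The order of d is 2 (smallest k with dᵏ = e), so d⁻¹ = d¹ = d.
Check: d · d → d · d = e, giving e as required.

Answer: d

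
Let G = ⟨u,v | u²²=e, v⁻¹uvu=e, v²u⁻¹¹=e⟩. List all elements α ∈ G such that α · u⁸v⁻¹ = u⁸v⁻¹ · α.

⟨u⁸v⁻¹⟩ ⊆ C_G(u⁸v⁻¹) since powers of u⁸v⁻¹ commute with u⁸v⁻¹; so |C_G(u⁸v⁻¹)| ≥ |⟨u⁸v⁻¹⟩| = 4.
By orbit–stabilizer, |C_G(u⁸v⁻¹)| = |G| / |conj. class of u⁸v⁻¹| = 44 / 11 = 4.
The 4 elements commuting with u⁸v⁻¹ are {e, u¹¹, u⁸v, u⁸v⁻¹}.

Answer: {e, u¹¹, u⁸v, u⁸v⁻¹}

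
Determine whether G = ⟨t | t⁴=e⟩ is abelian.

G has a single generator, so G is cyclic and hence abelian.

Answer: Yes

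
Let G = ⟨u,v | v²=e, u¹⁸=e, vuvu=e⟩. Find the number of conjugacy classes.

The conjugacy classes (representative and size) are:
  [e] (size 1), [u] (size 2), [u²] (size 2), [u³] (size 2), [u¹⁴] (size 2), [u⁵] (size 2), [u¹²] (size 2), [u⁷] (size 2), [u¹⁰] (size 2), [u⁹] (size 1), [u¹⁰v] (size 9), [uv] (size 9).
Class equation: 1 + 2 + 2 + 2 + 2 + 2 + 2 + 2 + 2 + 1 + 9 + 9 = 36 = |G|. So G has 12 conjugacy classes.

Answer: 12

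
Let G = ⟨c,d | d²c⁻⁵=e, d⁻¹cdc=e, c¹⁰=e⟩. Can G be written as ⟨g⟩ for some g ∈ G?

Every cyclic group is abelian. But c·d = cd while d·c = c⁴d⁻¹, so c·d ≠ d·c and G is not abelian. Hence G is not cyclic.

Answer: No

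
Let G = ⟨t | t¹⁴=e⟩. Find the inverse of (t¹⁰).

The order of (t¹⁰) is 7 (smallest k with (t¹⁰)ᵏ = e), so (t¹⁰)⁻¹ = (t¹⁰)⁶ = t⁴.
Check: (t¹⁰) · (t⁴) → (t¹⁰) · t⁴ = e, giving e as required.

Answer: t⁴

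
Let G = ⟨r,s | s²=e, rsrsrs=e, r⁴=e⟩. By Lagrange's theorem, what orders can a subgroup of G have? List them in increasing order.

|G| = 24 = 2³ · 3. By Lagrange's theorem the order of any subgroup divides 24; the divisors of 24 are 1, 2, 3, 4, 6, 8, 12, 24.

Answer: 1, 2, 3, 4, 6, 8, 12, 24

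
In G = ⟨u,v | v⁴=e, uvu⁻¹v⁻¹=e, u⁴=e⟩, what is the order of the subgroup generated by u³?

|⟨u³⟩| equals the order of u³. Compute successive powers until reaching e:
  (u³)¹ = u³, (u³)² = u², (u³)³ = u, (u³)⁴ = e.
The smallest positive k with (u³)ᵏ = e is 4, so |⟨u³⟩| = 4.

Answer: 4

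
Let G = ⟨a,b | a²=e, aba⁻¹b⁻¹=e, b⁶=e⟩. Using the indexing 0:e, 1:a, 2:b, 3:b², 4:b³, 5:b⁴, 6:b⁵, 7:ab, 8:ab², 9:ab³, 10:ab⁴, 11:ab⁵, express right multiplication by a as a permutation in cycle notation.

(0 1)(2 7)(3 8)(4 9)(5 10)(6 11)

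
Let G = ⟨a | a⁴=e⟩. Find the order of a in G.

Compute successive powers until reaching e:
  a¹ = a, a² = a², a³ = a³, a⁴ = e.
The smallest positive k with aᵏ = e is 4.

Answer: 4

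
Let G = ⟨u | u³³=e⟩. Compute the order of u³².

Compute successive powers until reaching e:
  (u³²)¹ = u³², (u³²)² = u³¹, (u³²)³ = u³⁰, (u³²)⁴ = u²⁹, (u³²)⁵ = u²⁸, (u³²)⁶ = u²⁷, (u³²)⁷ = u²⁶, (u³²)⁸ = u²⁵, (u³²)⁹ = u²⁴, (u³²)¹⁰ = u²³, (u³²)¹¹ = u²², (u³²)¹² = u²¹, (u³²)¹³ = u²⁰, (u³²)¹⁴ = u¹⁹, (u³²)¹⁵ = u¹⁸, (u³²)¹⁶ = u¹⁷, (u³²)¹⁷ = u¹⁶, (u³²)¹⁸ = u¹⁵, (u³²)¹⁹ = u¹⁴, (u³²)²⁰ = u¹³, (u³²)²¹ = u¹², (u³²)²² = u¹¹, (u³²)²³ = u¹⁰, (u³²)²⁴ = u⁹, (u³²)²⁵ = u⁸, (u³²)²⁶ = u⁷, (u³²)²⁷ = u⁶, (u³²)²⁸ = u⁵, (u³²)²⁹ = u⁴, (u³²)³⁰ = u³, (u³²)³¹ = u², (u³²)³² = u, (u³²)³³ = e.
The smallest positive k with (u³²)ᵏ = e is 33.

Answer: 33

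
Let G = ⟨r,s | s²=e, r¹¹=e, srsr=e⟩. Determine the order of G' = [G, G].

G' = [G, G] is generated by all commutators. The generator-pair commutators are: [r, s] = r².
The subgroup they normally generate is {e, r, r², r³, r⁴, r⁵, r⁶, r⁷, r⁸, r⁹, r¹⁰}, of order 11.
Check: |G/G'| = 22/11 = 2 is the order of the abelianisation.

Answer: 11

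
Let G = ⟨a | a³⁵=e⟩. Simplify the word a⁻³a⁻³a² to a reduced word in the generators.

Multiply left to right, reducing at each step:
  (a³²) · a⁻³ = a²⁹
  (a²⁹) · a² = a³¹

Answer: a³¹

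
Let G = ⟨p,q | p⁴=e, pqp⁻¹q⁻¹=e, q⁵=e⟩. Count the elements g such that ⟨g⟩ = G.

G is cyclic of order 20. An element generates G iff its order is 20, and a cyclic group of order 20 has exactly φ(20) = 8 such elements.

Answer: 8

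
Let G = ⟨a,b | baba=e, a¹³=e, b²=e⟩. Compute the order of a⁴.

Compute successive powers until reaching e:
  (a⁴)¹ = a⁴, (a⁴)² = a⁸, (a⁴)³ = a¹², (a⁴)⁴ = a³, (a⁴)⁵ = a⁷, (a⁴)⁶ = a¹¹, (a⁴)⁷ = a², (a⁴)⁸ = a⁶, (a⁴)⁹ = a¹⁰, (a⁴)¹⁰ = a, (a⁴)¹¹ = a⁵, (a⁴)¹² = a⁹, (a⁴)¹³ = e.
The smallest positive k with (a⁴)ᵏ = e is 13.

Answer: 13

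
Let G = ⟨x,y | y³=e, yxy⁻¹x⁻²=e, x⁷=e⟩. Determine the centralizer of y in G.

⟨y⟩ ⊆ C_G(y) since powers of y commute with y; so |C_G(y)| ≥ |⟨y⟩| = 3.
By orbit–stabilizer, |C_G(y)| = |G| / |conj. class of y| = 21 / 7 = 3.
The 3 elements commuting with y are {e, y, y²}.

Answer: {e, y, y²}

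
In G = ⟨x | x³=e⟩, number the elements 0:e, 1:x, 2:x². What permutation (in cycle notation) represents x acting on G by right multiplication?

(0 1 2)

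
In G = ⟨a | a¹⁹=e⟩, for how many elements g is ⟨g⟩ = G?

G is cyclic of order 19. An element generates G iff its order is 19, and a cyclic group of order 19 has exactly φ(19) = 18 such elements.

Answer: 18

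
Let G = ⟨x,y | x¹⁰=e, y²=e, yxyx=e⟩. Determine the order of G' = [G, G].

G' = [G, G] is generated by all commutators. The generator-pair commutators are: [x, y] = x².
The subgroup they normally generate is {e, x², x⁴, x⁶, x⁸}, of order 5.
Check: |G/G'| = 20/5 = 4 is the order of the abelianisation.

Answer: 5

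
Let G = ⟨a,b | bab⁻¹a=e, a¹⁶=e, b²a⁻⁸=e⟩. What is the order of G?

Enumerate words in the generators, reducing via the relations: the distinct elements are
  {a, b, e, ab, a², a³, a⁴, a⁵, a⁶, a⁷, a⁸, a⁹, a²b, a³b, a¹², a¹³, a¹¹, a¹⁰, a¹⁴, a¹⁵, a⁴b, a⁵b, a⁶b, a⁷b, b⁻¹, ab⁻¹, a²b⁻¹, a³b⁻¹, a⁴b⁻¹, a⁵b⁻¹, a⁶b⁻¹, a⁷b⁻¹}.
No further products give new elements, so |G| = 32.

Answer: 32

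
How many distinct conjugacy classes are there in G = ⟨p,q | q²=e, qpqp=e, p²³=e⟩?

The conjugacy classes (representative and size) are:
  [e] (size 1), [p] (size 2), [p²¹] (size 2), [p²⁰] (size 2), [p⁴] (size 2), [p¹⁸] (size 2), [p⁶] (size 2), [p¹⁶] (size 2), [p⁸] (size 2), [p⁹] (size 2), [p¹⁰] (size 2), [p¹²] (size 2), [p¹⁸q] (size 23).
Class equation: 1 + 2 + 2 + 2 + 2 + 2 + 2 + 2 + 2 + 2 + 2 + 2 + 23 = 46 = |G|. So G has 13 conjugacy classes.

Answer: 13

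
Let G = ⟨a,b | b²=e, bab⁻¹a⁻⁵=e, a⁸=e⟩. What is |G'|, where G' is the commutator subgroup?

G' = [G, G] is generated by all commutators. The generator-pair commutators are: [a, b] = a⁴.
The subgroup they normally generate is {e, a⁴}, of order 2.
Check: |G/G'| = 16/2 = 8 is the order of the abelianisation.

Answer: 2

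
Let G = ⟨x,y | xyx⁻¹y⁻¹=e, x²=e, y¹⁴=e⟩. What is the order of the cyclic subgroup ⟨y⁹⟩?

|⟨y⁹⟩| equals the order of y⁹. Compute successive powers until reaching e:
  (y⁹)¹ = y⁹, (y⁹)² = y⁴, (y⁹)³ = y¹³, (y⁹)⁴ = y⁸, (y⁹)⁵ = y³, (y⁹)⁶ = y¹², (y⁹)⁷ = y⁷, (y⁹)⁸ = y², (y⁹)⁹ = y¹¹, (y⁹)¹⁰ = y⁶, (y⁹)¹¹ = y, (y⁹)¹² = y¹⁰, (y⁹)¹³ = y⁵, (y⁹)¹⁴ = e.
The smallest positive k with (y⁹)ᵏ = e is 14, so |⟨y⁹⟩| = 14.

Answer: 14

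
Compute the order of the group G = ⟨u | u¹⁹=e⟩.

G is generated by a single element, so G is cyclic. The relator gives u¹⁹ = e and no smaller power is forced to be e, so the 19 powers {e, u, u², u³, u⁴, u⁵, u⁶, u⁷, u⁸, u⁹, u¹², u¹³, u¹¹, u¹⁰, u¹⁴, u¹⁵, u¹⁶, u¹⁷, u¹⁸} are distinct. Hence |G| = 19.

Answer: 19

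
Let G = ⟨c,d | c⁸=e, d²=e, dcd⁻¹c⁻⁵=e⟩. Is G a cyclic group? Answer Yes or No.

Every cyclic group is abelian. But c·d = cd while d·c = c⁵d, so c·d ≠ d·c and G is not abelian. Hence G is not cyclic.

Answer: No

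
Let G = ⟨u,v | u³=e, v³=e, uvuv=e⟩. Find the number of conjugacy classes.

The conjugacy classes (representative and size) are:
  [e] (size 1), [vu²] (size 4), [v²u] (size 4), [u²v²] (size 3).
Class equation: 1 + 4 + 4 + 3 = 12 = |G|. So G has 4 conjugacy classes.

Answer: 4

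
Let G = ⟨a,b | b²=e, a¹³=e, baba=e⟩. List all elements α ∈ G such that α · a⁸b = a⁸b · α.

⟨a⁸b⟩ ⊆ C_G(a⁸b) since powers of a⁸b commute with a⁸b; so |C_G(a⁸b)| ≥ |⟨a⁸b⟩| = 2.
By orbit–stabilizer, |C_G(a⁸b)| = |G| / |conj. class of a⁸b| = 26 / 13 = 2.
The 2 elements commuting with a⁸b are {e, a⁸b}.

Answer: {e, a⁸b}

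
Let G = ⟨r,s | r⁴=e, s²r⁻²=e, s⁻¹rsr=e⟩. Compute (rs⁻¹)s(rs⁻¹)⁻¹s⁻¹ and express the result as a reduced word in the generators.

[(rs⁻¹), s] = (rs⁻¹)·s·(rs⁻¹)⁻¹·s⁻¹.
  (rs⁻¹) · s = r
  r · (rs) = s⁻¹
  (s⁻¹) · (s⁻¹) = r²

Answer: r²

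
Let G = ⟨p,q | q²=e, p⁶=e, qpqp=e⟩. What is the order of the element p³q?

Compute successive powers until reaching e:
  (p³q)¹ = p³q, (p³q)² = e.
The smallest positive k with (p³q)ᵏ = e is 2.

Answer: 2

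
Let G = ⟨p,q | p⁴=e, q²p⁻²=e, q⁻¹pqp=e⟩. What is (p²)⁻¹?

The order of (p²) is 2 (smallest k with (p²)ᵏ = e), so (p²)⁻¹ = (p²)¹ = p².
Check: (p²) · (p²) → (p²) · p² = e, giving e as required.

Answer: p²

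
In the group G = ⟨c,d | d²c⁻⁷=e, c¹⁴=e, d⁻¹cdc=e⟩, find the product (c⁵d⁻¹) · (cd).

Compute (c⁵d⁻¹) · (cd) by multiplying left to right and reducing via the relations at each step:
  (c⁵d⁻¹) · c = c⁴d⁻¹
  (c⁴d⁻¹) · d = c⁴

Answer: c⁴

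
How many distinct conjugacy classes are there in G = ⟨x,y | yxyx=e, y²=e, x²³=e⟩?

The conjugacy classes (representative and size) are:
  [e] (size 1), [x] (size 2), [x²¹] (size 2), [x²⁰] (size 2), [x⁴] (size 2), [x¹⁸] (size 2), [x⁶] (size 2), [x¹⁶] (size 2), [x⁸] (size 2), [x⁹] (size 2), [x¹⁰] (size 2), [x¹²] (size 2), [x¹⁸y] (size 23).
Class equation: 1 + 2 + 2 + 2 + 2 + 2 + 2 + 2 + 2 + 2 + 2 + 2 + 23 = 46 = |G|. So G has 13 conjugacy classes.

Answer: 13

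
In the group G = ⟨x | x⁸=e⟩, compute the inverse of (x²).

The order of (x²) is 4 (smallest k with (x²)ᵏ = e), so (x²)⁻¹ = (x²)³ = x⁶.
Check: (x²) · (x⁶) → (x²) · x⁶ = e, giving e as required.

Answer: x⁶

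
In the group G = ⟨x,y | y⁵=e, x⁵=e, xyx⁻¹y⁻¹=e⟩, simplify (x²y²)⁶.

Compute successive powers of (x²y²), reducing at each step:
  (x²y²)²: (x²y²) · x² = x⁴y²;   (x⁴y²) · y² = x⁴y⁴
  (x²y²)³: (x⁴y⁴) · x² = xy⁴;   (xy⁴) · y² = xy
  (x²y²)⁴: (xy) · x² = x³y;   (x³y) · y² = x³y³
  (x²y²)⁵: (x³y³) · x² = y³;   (y³) · y² = e
  (x²y²)⁶: e · x² = x²;   (x²) · y² = x²y²

Answer: x²y²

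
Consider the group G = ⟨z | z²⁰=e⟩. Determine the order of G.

G is generated by a single element, so G is cyclic. The relator gives z²⁰ = e and no smaller power is forced to be e, so the 20 powers {e, z, z², z³, z⁴, z⁵, z⁶, z⁷, z⁸, z⁹, z¹², z¹³, z¹¹, z¹⁰, z¹⁴, z¹⁵, z¹⁶, z¹⁷, z¹⁸, z¹⁹} are distinct. Hence |G| = 20.

Answer: 20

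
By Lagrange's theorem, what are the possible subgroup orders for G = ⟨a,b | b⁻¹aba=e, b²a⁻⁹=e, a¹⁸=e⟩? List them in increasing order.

|G| = 36 = 2² · 3². By Lagrange's theorem the order of any subgroup divides 36; the divisors of 36 are 1, 2, 3, 4, 6, 9, 12, 18, 36.

Answer: 1, 2, 3, 4, 6, 9, 12, 18, 36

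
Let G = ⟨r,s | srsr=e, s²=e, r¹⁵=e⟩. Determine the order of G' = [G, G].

G' = [G, G] is generated by all commutators. The generator-pair commutators are: [r, s] = r².
The subgroup they normally generate is {e, r, r², r³, r⁴, r⁵, r⁶, r⁷, r⁸, r⁹, r¹⁰, r¹¹, r¹², r¹³, r¹⁴}, of order 15.
Check: |G/G'| = 30/15 = 2 is the order of the abelianisation.

Answer: 15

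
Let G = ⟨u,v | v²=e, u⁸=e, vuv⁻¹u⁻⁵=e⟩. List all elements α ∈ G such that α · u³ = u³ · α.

⟨u³⟩ ⊆ C_G(u³) since powers of u³ commute with u³; so |C_G(u³)| ≥ |⟨u³⟩| = 8.
By orbit–stabilizer, |C_G(u³)| = |G| / |conj. class of u³| = 16 / 2 = 8.
The 8 elements commuting with u³ are {e, u, u², u³, u⁴, u⁵, u⁶, u⁷}.

Answer: {e, u, u², u³, u⁴, u⁵, u⁶, u⁷}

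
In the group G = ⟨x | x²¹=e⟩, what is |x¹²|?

Compute successive powers until reaching e:
  (x¹²)¹ = x¹², (x¹²)² = x³, (x¹²)³ = x¹⁵, (x¹²)⁴ = x⁶, (x¹²)⁵ = x¹⁸, (x¹²)⁶ = x⁹, (x¹²)⁷ = e.
The smallest positive k with (x¹²)ᵏ = e is 7.

Answer: 7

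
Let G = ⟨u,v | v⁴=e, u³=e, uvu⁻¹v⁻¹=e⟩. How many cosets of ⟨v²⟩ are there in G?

First find ord(v²) by computing successive powers:
  (v²)¹ = v², (v²)² = e.
So |⟨v²⟩| = ord(v²) = 2. With |G| = 12, by Lagrange [G : ⟨v²⟩] = 12/2 = 6.

Answer: 6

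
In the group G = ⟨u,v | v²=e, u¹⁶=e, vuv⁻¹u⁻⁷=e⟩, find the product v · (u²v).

Compute v · (u²v) by multiplying left to right and reducing via the relations at each step:
  v · u² = u¹⁴v
  (u¹⁴v) · v = u¹⁴

Answer: u¹⁴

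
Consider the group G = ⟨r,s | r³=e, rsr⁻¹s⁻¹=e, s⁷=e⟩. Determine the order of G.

Enumerate words in the generators, reducing via the relations: the distinct elements are
  {e, r, s, rs, r², s², s³, s⁴, s⁵, s⁶, rs², rs³, rs⁴, rs⁵, rs⁶, r²s, r²s², r²s³, r²s⁴, r²s⁵, r²s⁶}.
No further products give new elements, so |G| = 21.

Answer: 21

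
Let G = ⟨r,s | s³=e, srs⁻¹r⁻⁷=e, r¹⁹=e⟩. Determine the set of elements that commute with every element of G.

An element z ∈ Z(G) iff z commutes with every generator.
For example e is central: e·r = r = r·e; e·s = s = s·e.
Whereas r ∉ Z(G) since r·s = rs ≠ r⁷s = s·r.
Checking each of the 57 elements this way gives Z(G) = {e}, of order 1.

Answer: {e}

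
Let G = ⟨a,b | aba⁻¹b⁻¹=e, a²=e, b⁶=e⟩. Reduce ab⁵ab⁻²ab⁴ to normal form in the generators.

Multiply left to right, reducing at each step:
  a · b⁵ = ab⁵
  (ab⁵) · a = b⁵
  (b⁵) · b⁻² = b³
  (b³) · a = ab³
  (ab³) · b⁴ = ab

Answer: ab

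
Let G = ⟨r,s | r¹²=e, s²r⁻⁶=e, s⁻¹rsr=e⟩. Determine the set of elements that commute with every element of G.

An element z ∈ Z(G) iff z commutes with every generator.
For example r⁶ is central: (r⁶)·r = r⁷ = r·(r⁶); (r⁶)·s = s⁻¹ = s·(r⁶).
Whereas r ∉ Z(G) since r·s = rs ≠ r⁵s⁻¹ = s·r.
Checking each of the 24 elements this way gives Z(G) = {e, r⁶}, of order 2.

Answer: {e, r⁶}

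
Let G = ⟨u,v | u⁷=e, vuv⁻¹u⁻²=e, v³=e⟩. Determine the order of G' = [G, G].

G' = [G, G] is generated by all commutators. The generator-pair commutators are: [u, v] = u⁶.
The subgroup they normally generate is {e, u, u², u³, u⁴, u⁵, u⁶}, of order 7.
Check: |G/G'| = 21/7 = 3 is the order of the abelianisation.

Answer: 7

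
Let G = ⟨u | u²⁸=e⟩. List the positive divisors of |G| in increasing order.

|G| = 28 = 2² · 7. By Lagrange's theorem the order of any subgroup divides 28; the divisors of 28 are 1, 2, 4, 7, 14, 28.

Answer: 1, 2, 4, 7, 14, 28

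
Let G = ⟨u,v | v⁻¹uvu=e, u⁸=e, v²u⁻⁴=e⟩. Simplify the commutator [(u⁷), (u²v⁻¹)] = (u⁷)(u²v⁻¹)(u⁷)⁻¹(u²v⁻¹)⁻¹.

[(u⁷), (u²v⁻¹)] = (u⁷)·(u²v⁻¹)·(u⁷)⁻¹·(u²v⁻¹)⁻¹.
  (u⁷) · (u²v⁻¹) = uv⁻¹
  (uv⁻¹) · u = v⁻¹
  (v⁻¹) · (u²v) = u⁶

Answer: u⁶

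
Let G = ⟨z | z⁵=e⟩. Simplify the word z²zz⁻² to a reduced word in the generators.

Multiply left to right, reducing at each step:
  (z²) · z = z³
  (z³) · z⁻² = z

Answer: z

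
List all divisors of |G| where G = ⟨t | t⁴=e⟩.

|G| = 4 = 2². By Lagrange's theorem the order of any subgroup divides 4; the divisors of 4 are 1, 2, 4.

Answer: 1, 2, 4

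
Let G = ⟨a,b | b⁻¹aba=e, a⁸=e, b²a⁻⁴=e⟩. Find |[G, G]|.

G' = [G, G] is generated by all commutators. The generator-pair commutators are: [a, b] = a².
The subgroup they normally generate is {e, a², a⁴, a⁶}, of order 4.
Check: |G/G'| = 16/4 = 4 is the order of the abelianisation.

Answer: 4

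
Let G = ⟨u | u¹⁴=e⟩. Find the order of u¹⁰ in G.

Compute successive powers until reaching e:
  (u¹⁰)¹ = u¹⁰, (u¹⁰)² = u⁶, (u¹⁰)³ = u², (u¹⁰)⁴ = u¹², (u¹⁰)⁵ = u⁸, (u¹⁰)⁶ = u⁴, (u¹⁰)⁷ = e.
The smallest positive k with (u¹⁰)ᵏ = e is 7.

Answer: 7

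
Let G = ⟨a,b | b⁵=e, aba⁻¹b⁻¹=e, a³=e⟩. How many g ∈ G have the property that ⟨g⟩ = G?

G is cyclic of order 15. An element generates G iff its order is 15, and a cyclic group of order 15 has exactly φ(15) = 8 such elements.

Answer: 8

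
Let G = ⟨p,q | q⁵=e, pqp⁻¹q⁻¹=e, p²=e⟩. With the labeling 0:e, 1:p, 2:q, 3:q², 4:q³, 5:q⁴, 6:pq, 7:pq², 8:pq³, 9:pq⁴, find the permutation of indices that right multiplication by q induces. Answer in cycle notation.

(0 2 3 4 5)(1 6 7 8 9)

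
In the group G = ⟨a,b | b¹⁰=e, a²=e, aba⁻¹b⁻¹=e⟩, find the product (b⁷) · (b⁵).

Compute (b⁷) · (b⁵) by multiplying left to right and reducing via the relations at each step:
  (b⁷) · b⁵ = b²

Answer: b²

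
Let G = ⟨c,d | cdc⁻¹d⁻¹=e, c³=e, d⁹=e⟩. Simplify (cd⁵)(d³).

Compute (cd⁵) · (d³) by multiplying left to right and reducing via the relations at each step:
  (cd⁵) · d³ = cd⁸

Answer: cd⁸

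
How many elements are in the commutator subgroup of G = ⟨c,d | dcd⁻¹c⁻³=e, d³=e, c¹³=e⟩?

G' = [G, G] is generated by all commutators. The generator-pair commutators are: [c, d] = c¹¹.
The subgroup they normally generate is {e, c, c², c³, c⁴, c⁵, c⁶, c⁷, c⁸, c⁹, c¹⁰, c¹¹, c¹²}, of order 13.
Check: |G/G'| = 39/13 = 3 is the order of the abelianisation.

Answer: 13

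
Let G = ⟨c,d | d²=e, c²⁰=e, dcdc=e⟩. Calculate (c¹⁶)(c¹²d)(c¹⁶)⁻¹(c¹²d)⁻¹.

[(c¹⁶), (c¹²d)] = (c¹⁶)·(c¹²d)·(c¹⁶)⁻¹·(c¹²d)⁻¹.
  (c¹⁶) · (c¹²d) = c⁸d
  (c⁸d) · (c⁴) = c⁴d
  (c⁴d) · (c¹²d) = c¹²

Answer: c¹²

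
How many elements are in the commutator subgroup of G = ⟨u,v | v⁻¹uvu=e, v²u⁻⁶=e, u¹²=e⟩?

G' = [G, G] is generated by all commutators. The generator-pair commutators are: [u, v] = u².
The subgroup they normally generate is {e, u², u⁴, u⁶, u⁸, u¹⁰}, of order 6.
Check: |G/G'| = 24/6 = 4 is the order of the abelianisation.

Answer: 6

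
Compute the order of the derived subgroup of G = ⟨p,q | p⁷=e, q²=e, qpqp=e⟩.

G' = [G, G] is generated by all commutators. The generator-pair commutators are: [p, q] = p².
The subgroup they normally generate is {e, p, p², p³, p⁴, p⁵, p⁶}, of order 7.
Check: |G/G'| = 14/7 = 2 is the order of the abelianisation.

Answer: 7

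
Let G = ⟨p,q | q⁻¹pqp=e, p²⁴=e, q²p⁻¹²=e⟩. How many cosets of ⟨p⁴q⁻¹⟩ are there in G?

First find ord(p⁴q⁻¹) by computing successive powers:
  (p⁴q⁻¹)¹ = p⁴q⁻¹, (p⁴q⁻¹)² = p¹², (p⁴q⁻¹)³ = p⁴q, (p⁴q⁻¹)⁴ = e.
So |⟨p⁴q⁻¹⟩| = ord(p⁴q⁻¹) = 4. With |G| = 48, by Lagrange [G : ⟨p⁴q⁻¹⟩] = 48/4 = 12.

Answer: 12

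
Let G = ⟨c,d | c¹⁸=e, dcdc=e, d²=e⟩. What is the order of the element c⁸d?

Compute successive powers until reaching e:
  (c⁸d)¹ = c⁸d, (c⁸d)² = e.
The smallest positive k with (c⁸d)ᵏ = e is 2.

Answer: 2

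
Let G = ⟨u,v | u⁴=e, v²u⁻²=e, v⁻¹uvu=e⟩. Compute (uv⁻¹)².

Compute successive powers of (uv⁻¹), reducing at each step:
  (uv⁻¹)²: (uv⁻¹) · u = v⁻¹;   (v⁻¹) · v⁻¹ = u²

Answer: u²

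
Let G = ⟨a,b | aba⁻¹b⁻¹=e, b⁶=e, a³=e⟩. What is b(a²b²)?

Compute b · (a²b²) by multiplying left to right and reducing via the relations at each step:
  b · a² = a²b
  (a²b) · b² = a²b³

Answer: a²b³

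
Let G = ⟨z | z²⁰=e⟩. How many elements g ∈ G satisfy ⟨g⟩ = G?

G is cyclic of order 20. An element generates G iff its order is 20, and a cyclic group of order 20 has exactly φ(20) = 8 such elements.

Answer: 8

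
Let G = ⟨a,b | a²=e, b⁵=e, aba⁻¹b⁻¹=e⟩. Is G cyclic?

|G| = 10. The element ab has order 10 (its powers give 10 distinct elements), so ⟨ab⟩ = G and G is cyclic.

Answer: Yes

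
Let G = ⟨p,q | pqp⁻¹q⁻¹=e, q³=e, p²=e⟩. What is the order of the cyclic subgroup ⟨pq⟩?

|⟨pq⟩| equals the order of pq. Compute successive powers until reaching e:
  (pq)¹ = pq, (pq)² = q², (pq)³ = p, (pq)⁴ = q, (pq)⁵ = pq², (pq)⁶ = e.
The smallest positive k with (pq)ᵏ = e is 6, so |⟨pq⟩| = 6.

Answer: 6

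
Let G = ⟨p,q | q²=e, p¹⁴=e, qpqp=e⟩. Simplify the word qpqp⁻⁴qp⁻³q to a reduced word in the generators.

Multiply left to right, reducing at each step:
  q · p = p¹³q
  (p¹³q) · q = p¹³
  (p¹³) · p⁻⁴ = p⁹
  (p⁹) · q = p⁹q
  (p⁹q) · p⁻³ = p¹²q
  (p¹²q) · q = p¹²

Answer: p¹²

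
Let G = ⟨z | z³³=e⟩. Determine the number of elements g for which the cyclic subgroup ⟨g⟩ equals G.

G is cyclic of order 33. An element generates G iff its order is 33, and a cyclic group of order 33 has exactly φ(33) = 20 such elements.

Answer: 20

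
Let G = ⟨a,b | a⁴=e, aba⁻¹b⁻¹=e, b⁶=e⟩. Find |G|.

Enumerate words in the generators, reducing via the relations: the distinct elements are
  {a, b, e, ab, a², a³, b², b³, b⁴, b⁵, ab², ab³, ab⁴, ab⁵, a²b, a³b, a²b², a²b³, a²b⁴, a²b⁵, a³b², a³b³, a³b⁴, a³b⁵}.
No further products give new elements, so |G| = 24.

Answer: 24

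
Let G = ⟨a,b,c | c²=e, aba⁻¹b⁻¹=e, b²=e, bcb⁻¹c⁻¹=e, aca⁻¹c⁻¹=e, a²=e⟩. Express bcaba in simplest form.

Multiply left to right, reducing at each step:
  b · c = bc
  (bc) · a = abc
  (abc) · b = ac
  (ac) · a = c

Answer: c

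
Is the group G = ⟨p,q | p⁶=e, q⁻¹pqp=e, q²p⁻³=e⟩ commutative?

p·q = pq but q·p = p²q⁻¹, so p·q ≠ q·p and G is not abelian.

Answer: No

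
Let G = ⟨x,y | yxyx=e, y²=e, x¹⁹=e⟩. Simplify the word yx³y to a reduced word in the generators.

Multiply left to right, reducing at each step:
  y · x³ = x¹⁶y
  (x¹⁶y) · y = x¹⁶

Answer: x¹⁶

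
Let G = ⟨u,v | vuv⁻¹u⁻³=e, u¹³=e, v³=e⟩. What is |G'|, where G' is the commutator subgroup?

G' = [G, G] is generated by all commutators. The generator-pair commutators are: [u, v] = u¹¹.
The subgroup they normally generate is {e, u, u², u³, u⁴, u⁵, u⁶, u⁷, u⁸, u⁹, u¹⁰, u¹¹, u¹²}, of order 13.
Check: |G/G'| = 39/13 = 3 is the order of the abelianisation.

Answer: 13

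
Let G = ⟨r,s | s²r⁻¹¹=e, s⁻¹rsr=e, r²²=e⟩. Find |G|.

Enumerate words in the generators, reducing via the relations: the distinct elements are
  {e, r, s, rs, r², r³, r⁴, r⁵, r⁶, r⁷, r⁸, r⁹, r²s, r²¹, r²⁰, r³s, r¹², r¹³, r¹¹, r¹⁰, r¹⁴, r¹⁵, r¹⁶, r¹⁷, r¹⁸, r¹⁹, r⁴s, r⁵s, r⁶s, r⁷s, r⁸s, r⁹s, s⁻¹, rs⁻¹, r¹⁰s, r²s⁻¹, r³s⁻¹, r⁴s⁻¹, r⁵s⁻¹, r⁶s⁻¹, r⁷s⁻¹, r⁸s⁻¹, r⁹s⁻¹, r¹⁰s⁻¹}.
No further products give new elements, so |G| = 44.

Answer: 44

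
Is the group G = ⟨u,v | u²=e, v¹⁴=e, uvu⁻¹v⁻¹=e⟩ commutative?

Each pair of generators commutes: u·v = uv = v·u. Since the generators pairwise commute, every element of G commutes with every other, so G is abelian.

Answer: Yes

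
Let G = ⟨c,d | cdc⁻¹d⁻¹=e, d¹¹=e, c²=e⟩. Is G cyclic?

|G| = 22. The element cd has order 22 (its powers give 22 distinct elements), so ⟨cd⟩ = G and G is cyclic.

Answer: Yes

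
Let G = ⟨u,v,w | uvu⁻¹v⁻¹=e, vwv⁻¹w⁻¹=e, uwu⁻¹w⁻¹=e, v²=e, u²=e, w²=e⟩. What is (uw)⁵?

Compute successive powers of (uw), reducing at each step:
  (uw)²: (uw) · u = w;   w · w = e
  (uw)³: e · u = u;   u · w = uw
  (uw)⁴: (uw) · u = w;   w · w = e
  (uw)⁵: e · u = u;   u · w = uw

Answer: uw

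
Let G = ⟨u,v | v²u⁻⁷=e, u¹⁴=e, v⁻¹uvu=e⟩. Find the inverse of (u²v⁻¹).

The order of (u²v⁻¹) is 4 (smallest k with (u²v⁻¹)ᵏ = e), so (u²v⁻¹)⁻¹ = (u²v⁻¹)³ = u²v.
Check: (u²v⁻¹) · (u²v) → (u²v⁻¹) · u² = v⁻¹;   (v⁻¹) · v = e, giving e as required.

Answer: u²v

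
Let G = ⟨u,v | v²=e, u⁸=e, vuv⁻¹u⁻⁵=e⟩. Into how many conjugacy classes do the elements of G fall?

The conjugacy classes (representative and size) are:
  [e] (size 1), [u⁵] (size 2), [u²] (size 1), [u⁷] (size 2), [u⁴] (size 1), [u⁶] (size 1), [v] (size 2), [u⁵v] (size 2), [u²v] (size 2), [u³v] (size 2).
Class equation: 1 + 2 + 1 + 2 + 1 + 1 + 2 + 2 + 2 + 2 = 16 = |G|. So G has 10 conjugacy classes.

Answer: 10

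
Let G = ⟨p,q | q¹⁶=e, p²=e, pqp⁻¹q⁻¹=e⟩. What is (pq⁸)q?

Compute (pq⁸) · q by multiplying left to right and reducing via the relations at each step:
  (pq⁸) · q = pq⁹

Answer: pq⁹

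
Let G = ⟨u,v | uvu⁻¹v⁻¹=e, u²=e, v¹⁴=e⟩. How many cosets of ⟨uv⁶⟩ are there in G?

First find ord(uv⁶) by computing successive powers:
  (uv⁶)¹ = uv⁶, (uv⁶)² = v¹², (uv⁶)³ = uv⁴, (uv⁶)⁴ = v¹⁰, (uv⁶)⁵ = uv², (uv⁶)⁶ = v⁸, (uv⁶)⁷ = u, (uv⁶)⁸ = v⁶, (uv⁶)⁹ = uv¹², (uv⁶)¹⁰ = v⁴, (uv⁶)¹¹ = uv¹⁰, (uv⁶)¹² = v², (uv⁶)¹³ = uv⁸, (uv⁶)¹⁴ = e.
So |⟨uv⁶⟩| = ord(uv⁶) = 14. With |G| = 28, by Lagrange [G : ⟨uv⁶⟩] = 28/14 = 2.

Answer: 2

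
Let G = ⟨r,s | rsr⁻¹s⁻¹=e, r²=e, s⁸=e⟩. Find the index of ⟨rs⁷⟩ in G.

First find ord(rs⁷) by computing successive powers:
  (rs⁷)¹ = rs⁷, (rs⁷)² = s⁶, (rs⁷)³ = rs⁵, (rs⁷)⁴ = s⁴, (rs⁷)⁵ = rs³, (rs⁷)⁶ = s², (rs⁷)⁷ = rs, (rs⁷)⁸ = e.
So |⟨rs⁷⟩| = ord(rs⁷) = 8. With |G| = 16, by Lagrange [G : ⟨rs⁷⟩] = 16/8 = 2.

Answer: 2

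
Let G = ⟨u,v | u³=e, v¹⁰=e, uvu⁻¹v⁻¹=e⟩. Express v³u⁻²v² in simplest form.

Multiply left to right, reducing at each step:
  (v³) · u⁻² = uv³
  (uv³) · v² = uv⁵

Answer: uv⁵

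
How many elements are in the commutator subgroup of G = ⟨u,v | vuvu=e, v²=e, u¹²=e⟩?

G' = [G, G] is generated by all commutators. The generator-pair commutators are: [u, v] = u².
The subgroup they normally generate is {e, u², u⁴, u⁶, u⁸, u¹⁰}, of order 6.
Check: |G/G'| = 24/6 = 4 is the order of the abelianisation.

Answer: 6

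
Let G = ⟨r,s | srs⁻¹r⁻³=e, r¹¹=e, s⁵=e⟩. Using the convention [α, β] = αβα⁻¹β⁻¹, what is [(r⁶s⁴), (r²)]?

[(r⁶s⁴), (r²)] = (r⁶s⁴)·(r²)·(r⁶s⁴)⁻¹·(r²)⁻¹.
  (r⁶s⁴) · (r²) = r³s⁴
  (r³s⁴) · (r⁴s) = r⁸
  (r⁸) · (r⁹) = r⁶

Answer: r⁶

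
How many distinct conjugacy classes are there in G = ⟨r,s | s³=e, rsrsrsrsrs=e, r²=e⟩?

The conjugacy classes (representative and size) are:
  [e] (size 1), [rsrs²rsrs²r] (size 15), [srsrs²r] (size 20), [rs²rs²r] (size 12), [s²rsrs²] (size 12).
Class equation: 1 + 15 + 20 + 12 + 12 = 60 = |G|. So G has 5 conjugacy classes.

Answer: 5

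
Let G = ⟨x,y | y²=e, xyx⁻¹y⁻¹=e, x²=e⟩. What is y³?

Compute successive powers of y, reducing at each step:
  y²: y · y = e
  y³: e · y = y

Answer: y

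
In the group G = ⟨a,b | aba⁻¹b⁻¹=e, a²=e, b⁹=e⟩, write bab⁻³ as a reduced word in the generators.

Multiply left to right, reducing at each step:
  b · a = ab
  (ab) · b⁻³ = ab⁷

Answer: ab⁷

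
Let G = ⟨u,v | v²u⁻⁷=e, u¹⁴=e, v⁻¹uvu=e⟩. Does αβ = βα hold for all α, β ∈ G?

u·v = uv but v·u = u⁶v⁻¹, so u·v ≠ v·u and G is not abelian.

Answer: No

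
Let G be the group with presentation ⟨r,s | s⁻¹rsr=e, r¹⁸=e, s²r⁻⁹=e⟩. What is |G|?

Enumerate words in the generators, reducing via the relations: the distinct elements are
  {e, r, s, rs, r², r³, r⁴, r⁵, r⁶, r⁷, r⁸, r⁹, r²s, r³s, r¹², r¹³, r¹¹, r¹⁰, r¹⁴, r¹⁵, r¹⁶, r¹⁷, r⁴s, r⁵s, r⁶s, r⁷s, r⁸s, s⁻¹, rs⁻¹, r²s⁻¹, r³s⁻¹, r⁴s⁻¹, r⁵s⁻¹, r⁶s⁻¹, r⁷s⁻¹, r⁸s⁻¹}.
No further products give new elements, so |G| = 36.

Answer: 36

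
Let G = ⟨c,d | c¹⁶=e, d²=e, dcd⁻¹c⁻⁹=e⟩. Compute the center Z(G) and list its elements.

An element z ∈ Z(G) iff z commutes with every generator.
For example c² is central: (c²)·c = c³ = c·(c²); (c²)·d = c²d = d·(c²).
Whereas c ∉ Z(G) since c·d = cd ≠ c⁹d = d·c.
Checking each of the 32 elements this way gives Z(G) = {e, c², c⁴, c⁶, c⁸, c¹⁰, c¹², c¹⁴}, of order 8.

Answer: {e, c², c⁴, c⁶, c⁸, c¹⁰, c¹², c¹⁴}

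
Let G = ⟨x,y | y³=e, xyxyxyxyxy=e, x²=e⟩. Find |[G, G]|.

G' = [G, G] is generated by all commutators. The generator-pair commutators are: [x, y] = xyxy².
The subgroup they normally generate is {e, x, y, y², xy, xyx, xyxy, xyxyx, y²xy²x, y²xy², y²x, xy², yx, yxy, yxyx, xy²xy²x, xy²xy², xy²x, y²xy, y²xyx, y²xyxy, yxy²xy², yxy²x, yxy², xyxy², xy²xy, xy²xyx, xy²xyxy, xyxy²xy², xyxy²x, y²xy²xy, xyxy²xy, xyxy²xyx, xyxy²xyxy, y²xy²xyxy², y²xy²xyx, y²xy²xyxy, y²xyxy²xy², y²xyxy²x, y²xyxy², yxyxy², yxy²xy, yxy²xyx, yxy²xyxy, yxyxy²xy², yxyxy²x, yxyxy²xy, xy²xyxy²xy², xy²xyxy²x, xy²xyxy², y²xyxy²xy, y²xyxy²xyx, yxy²xyxy²x, yxy²xyxy², xy²xyxy²xy, xy²xyxy²xyx, xyxy²xyxy²x, xyxy²xyxy², xyxy²xyxy²xy, yxy²xyxy²xy}, of order 60.
Check: |G/G'| = 60/60 = 1 is the order of the abelianisation.

Answer: 60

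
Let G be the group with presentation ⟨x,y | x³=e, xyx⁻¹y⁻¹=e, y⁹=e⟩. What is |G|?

Enumerate words in the generators, reducing via the relations: the distinct elements are
  {e, x, y, xy, x², y², y³, y⁴, y⁵, y⁶, y⁷, y⁸, xy², xy³, xy⁴, xy⁵, xy⁶, xy⁷, xy⁸, x²y, x²y², x²y³, x²y⁴, x²y⁵, x²y⁶, x²y⁷, x²y⁸}.
No further products give new elements, so |G| = 27.

Answer: 27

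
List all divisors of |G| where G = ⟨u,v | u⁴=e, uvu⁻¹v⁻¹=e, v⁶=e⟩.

|G| = 24 = 2³ · 3. By Lagrange's theorem the order of any subgroup divides 24; the divisors of 24 are 1, 2, 3, 4, 6, 8, 12, 24.

Answer: 1, 2, 3, 4, 6, 8, 12, 24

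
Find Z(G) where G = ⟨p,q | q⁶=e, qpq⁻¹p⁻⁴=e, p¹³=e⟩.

An element z ∈ Z(G) iff z commutes with every generator.
For example e is central: e·p = p = p·e; e·q = q = q·e.
Whereas p ∉ Z(G) since p·q = pq ≠ p⁴q = q·p.
Checking each of the 78 elements this way gives Z(G) = {e}, of order 1.

Answer: {e}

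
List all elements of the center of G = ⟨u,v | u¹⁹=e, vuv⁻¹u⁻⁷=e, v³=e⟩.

An element z ∈ Z(G) iff z commutes with every generator.
For example e is central: e·u = u = u·e; e·v = v = v·e.
Whereas u ∉ Z(G) since u·v = uv ≠ u⁷v = v·u.
Checking each of the 57 elements this way gives Z(G) = {e}, of order 1.

Answer: {e}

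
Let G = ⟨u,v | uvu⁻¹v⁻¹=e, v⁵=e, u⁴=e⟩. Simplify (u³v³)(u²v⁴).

Compute (u³v³) · (u²v⁴) by multiplying left to right and reducing via the relations at each step:
  (u³v³) · u² = uv³
  (uv³) · v⁴ = uv²

Answer: uv²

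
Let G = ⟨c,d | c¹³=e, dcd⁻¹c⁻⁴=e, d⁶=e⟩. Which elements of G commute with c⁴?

⟨c⁴⟩ ⊆ C_G(c⁴) since powers of c⁴ commute with c⁴; so |C_G(c⁴)| ≥ |⟨c⁴⟩| = 13.
By orbit–stabilizer, |C_G(c⁴)| = |G| / |conj. class of c⁴| = 78 / 6 = 13.
The 13 elements commuting with c⁴ are {e, c, c², c³, c⁴, c⁵, c⁶, c⁷, c⁸, c⁹, c¹⁰, c¹¹, c¹²}.

Answer: {e, c, c², c³, c⁴, c⁵, c⁶, c⁷, c⁸, c⁹, c¹⁰, c¹¹, c¹²}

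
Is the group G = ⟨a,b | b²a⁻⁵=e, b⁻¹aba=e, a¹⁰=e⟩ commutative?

a·b = ab but b·a = a⁴b⁻¹, so a·b ≠ b·a and G is not abelian.

Answer: No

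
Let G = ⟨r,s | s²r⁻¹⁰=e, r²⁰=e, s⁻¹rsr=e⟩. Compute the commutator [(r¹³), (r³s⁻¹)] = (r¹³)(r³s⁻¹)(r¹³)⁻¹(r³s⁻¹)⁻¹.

[(r¹³), (r³s⁻¹)] = (r¹³)·(r³s⁻¹)·(r¹³)⁻¹·(r³s⁻¹)⁻¹.
  (r¹³) · (r³s⁻¹) = r⁶s
  (r⁶s) · (r⁷) = r⁹s⁻¹
  (r⁹s⁻¹) · (r³s) = r⁶

Answer: r⁶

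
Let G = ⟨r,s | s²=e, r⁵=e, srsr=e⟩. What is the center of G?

An element z ∈ Z(G) iff z commutes with every generator.
For example e is central: e·r = r = r·e; e·s = s = s·e.
Whereas r ∉ Z(G) since r·s = rs ≠ r⁴s = s·r.
Checking each of the 10 elements this way gives Z(G) = {e}, of order 1.

Answer: {e}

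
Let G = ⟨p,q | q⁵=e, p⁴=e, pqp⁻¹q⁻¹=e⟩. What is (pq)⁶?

Compute successive powers of (pq), reducing at each step:
  (pq)²: (pq) · p = p²q;   (p²q) · q = p²q²
  (pq)³: (p²q²) · p = p³q²;   (p³q²) · q = p³q³
  (pq)⁴: (p³q³) · p = q³;   (q³) · q = q⁴
  (pq)⁵: (q⁴) · p = pq⁴;   (pq⁴) · q = p
  (pq)⁶: p · p = p²;   (p²) · q = p²q

Answer: p²q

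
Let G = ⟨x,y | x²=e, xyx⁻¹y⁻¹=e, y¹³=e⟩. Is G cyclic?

|G| = 26. The element xy has order 26 (its powers give 26 distinct elements), so ⟨xy⟩ = G and G is cyclic.

Answer: Yes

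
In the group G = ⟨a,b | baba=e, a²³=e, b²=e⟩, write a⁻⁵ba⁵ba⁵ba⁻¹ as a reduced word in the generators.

Multiply left to right, reducing at each step:
  (a¹⁸) · b = a¹⁸b
  (a¹⁸b) · a⁵ = a¹³b
  (a¹³b) · b = a¹³
  (a¹³) · a⁵ = a¹⁸
  (a¹⁸) · b = a¹⁸b
  (a¹⁸b) · a⁻¹ = a¹⁹b

Answer: a¹⁹b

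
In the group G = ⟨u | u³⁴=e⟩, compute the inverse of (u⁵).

The order of (u⁵) is 34 (smallest k with (u⁵)ᵏ = e), so (u⁵)⁻¹ = (u⁵)³³ = u²⁹.
Check: (u⁵) · (u²⁹) → (u⁵) · u²⁹ = e, giving e as required.

Answer: u²⁹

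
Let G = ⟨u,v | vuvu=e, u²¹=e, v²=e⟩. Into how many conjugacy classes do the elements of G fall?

The conjugacy classes (representative and size) are:
  [e] (size 1), [u²⁰] (size 2), [u²] (size 2), [u³] (size 2), [u¹⁷] (size 2), [u⁵] (size 2), [u⁶] (size 2), [u⁷] (size 2), [u⁸] (size 2), [u⁹] (size 2), [u¹⁰] (size 2), [v] (size 21).
Class equation: 1 + 2 + 2 + 2 + 2 + 2 + 2 + 2 + 2 + 2 + 2 + 21 = 42 = |G|. So G has 12 conjugacy classes.

Answer: 12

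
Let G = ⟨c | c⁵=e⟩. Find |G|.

G is generated by a single element, so G is cyclic. The relator gives c⁵ = e and no smaller power is forced to be e, so the 5 powers {c, e, c², c³, c⁴} are distinct. Hence |G| = 5.

Answer: 5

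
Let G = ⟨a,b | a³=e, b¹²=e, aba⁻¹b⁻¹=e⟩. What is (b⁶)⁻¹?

The order of (b⁶) is 2 (smallest k with (b⁶)ᵏ = e), so (b⁶)⁻¹ = (b⁶)¹ = b⁶.
Check: (b⁶) · (b⁶) → (b⁶) · b⁶ = e, giving e as required.

Answer: b⁶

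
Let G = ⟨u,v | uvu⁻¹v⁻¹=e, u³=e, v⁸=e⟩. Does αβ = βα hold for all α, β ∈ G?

Each pair of generators commutes: u·v = uv = v·u. Since the generators pairwise commute, every element of G commutes with every other, so G is abelian.

Answer: Yes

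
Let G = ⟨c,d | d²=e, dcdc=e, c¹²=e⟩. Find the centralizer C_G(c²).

⟨c²⟩ ⊆ C_G(c²) since powers of c² commute with c²; so |C_G(c²)| ≥ |⟨c²⟩| = 6.
By orbit–stabilizer, |C_G(c²)| = |G| / |conj. class of c²| = 24 / 2 = 12.
The 12 elements commuting with c² are {e, c, c², c³, c⁴, c⁵, c⁶, c⁷, c⁸, c⁹, c¹⁰, c¹¹}.

Answer: {e, c, c², c³, c⁴, c⁵, c⁶, c⁷, c⁸, c⁹, c¹⁰, c¹¹}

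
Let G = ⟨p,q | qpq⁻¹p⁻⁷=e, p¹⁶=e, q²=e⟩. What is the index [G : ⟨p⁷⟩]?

First find ord(p⁷) by computing successive powers:
  (p⁷)¹ = p⁷, (p⁷)² = p¹⁴, (p⁷)³ = p⁵, (p⁷)⁴ = p¹², (p⁷)⁵ = p³, (p⁷)⁶ = p¹⁰, (p⁷)⁷ = p, (p⁷)⁸ = p⁸, (p⁷)⁹ = p¹⁵, (p⁷)¹⁰ = p⁶, (p⁷)¹¹ = p¹³, (p⁷)¹² = p⁴, (p⁷)¹³ = p¹¹, (p⁷)¹⁴ = p², (p⁷)¹⁵ = p⁹, (p⁷)¹⁶ = e.
So |⟨p⁷⟩| = ord(p⁷) = 16. With |G| = 32, by Lagrange [G : ⟨p⁷⟩] = 32/16 = 2.

Answer: 2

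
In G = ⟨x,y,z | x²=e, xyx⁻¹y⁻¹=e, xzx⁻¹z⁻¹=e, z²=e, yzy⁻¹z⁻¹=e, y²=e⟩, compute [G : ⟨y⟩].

First find ord(y) by computing successive powers:
  y¹ = y, y² = e.
So |⟨y⟩| = ord(y) = 2. With |G| = 8, by Lagrange [G : ⟨y⟩] = 8/2 = 4.

Answer: 4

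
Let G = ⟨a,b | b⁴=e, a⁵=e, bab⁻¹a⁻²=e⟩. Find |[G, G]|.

G' = [G, G] is generated by all commutators. The generator-pair commutators are: [a, b] = a⁴.
The subgroup they normally generate is {e, a, a², a³, a⁴}, of order 5.
Check: |G/G'| = 20/5 = 4 is the order of the abelianisation.

Answer: 5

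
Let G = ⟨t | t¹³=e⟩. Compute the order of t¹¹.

Compute successive powers until reaching e:
  (t¹¹)¹ = t¹¹, (t¹¹)² = t⁹, (t¹¹)³ = t⁷, (t¹¹)⁴ = t⁵, (t¹¹)⁵ = t³, (t¹¹)⁶ = t, (t¹¹)⁷ = t¹², (t¹¹)⁸ = t¹⁰, (t¹¹)⁹ = t⁸, (t¹¹)¹⁰ = t⁶, (t¹¹)¹¹ = t⁴, (t¹¹)¹² = t², (t¹¹)¹³ = e.
The smallest positive k with (t¹¹)ᵏ = e is 13.

Answer: 13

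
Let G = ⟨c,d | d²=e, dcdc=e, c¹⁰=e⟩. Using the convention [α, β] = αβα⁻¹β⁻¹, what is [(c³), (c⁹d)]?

[(c³), (c⁹d)] = (c³)·(c⁹d)·(c³)⁻¹·(c⁹d)⁻¹.
  (c³) · (c⁹d) = c²d
  (c²d) · (c⁷) = c⁵d
  (c⁵d) · (c⁹d) = c⁶

Answer: c⁶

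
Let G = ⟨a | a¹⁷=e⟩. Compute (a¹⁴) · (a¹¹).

Compute (a¹⁴) · (a¹¹) by multiplying left to right and reducing via the relations at each step:
  (a¹⁴) · a¹¹ = a⁸

Answer: a⁸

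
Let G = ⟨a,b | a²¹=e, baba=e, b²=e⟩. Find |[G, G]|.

G' = [G, G] is generated by all commutators. The generator-pair commutators are: [a, b] = a².
The subgroup they normally generate is {e, a, a², a³, a⁴, a⁵, a⁶, a⁷, a⁸, a⁹, a¹⁰, a¹¹, a¹², a¹³, a¹⁴, a¹⁵, a¹⁶, a¹⁷, a¹⁸, a¹⁹, a²⁰}, of order 21.
Check: |G/G'| = 42/21 = 2 is the order of the abelianisation.

Answer: 21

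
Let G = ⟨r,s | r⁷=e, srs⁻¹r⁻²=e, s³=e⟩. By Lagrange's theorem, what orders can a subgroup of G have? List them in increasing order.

|G| = 21 = 3 · 7. By Lagrange's theorem the order of any subgroup divides 21; the divisors of 21 are 1, 3, 7, 21.

Answer: 1, 3, 7, 21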